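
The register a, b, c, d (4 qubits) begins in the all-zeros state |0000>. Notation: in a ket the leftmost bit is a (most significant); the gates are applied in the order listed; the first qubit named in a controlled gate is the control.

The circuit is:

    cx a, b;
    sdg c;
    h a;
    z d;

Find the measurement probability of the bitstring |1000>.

A full measurement returns |1000> with probability 1/2.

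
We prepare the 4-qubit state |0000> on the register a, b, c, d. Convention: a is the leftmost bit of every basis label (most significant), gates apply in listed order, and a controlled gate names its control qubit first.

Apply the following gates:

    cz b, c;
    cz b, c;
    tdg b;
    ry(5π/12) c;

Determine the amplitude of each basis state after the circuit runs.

The resulting statevector has amplitude sqrt(6 - 3*sqrt(2))/4 + sqrt(sqrt(2) + 2)/4 on |0000>, -sqrt(2 - sqrt(2))/4 + sqrt(3*sqrt(2) + 6)/4 on |0010>, and 0 on every other basis state. Key observation: the block from step 1 through step 2 cancels to the identity and can be dropped.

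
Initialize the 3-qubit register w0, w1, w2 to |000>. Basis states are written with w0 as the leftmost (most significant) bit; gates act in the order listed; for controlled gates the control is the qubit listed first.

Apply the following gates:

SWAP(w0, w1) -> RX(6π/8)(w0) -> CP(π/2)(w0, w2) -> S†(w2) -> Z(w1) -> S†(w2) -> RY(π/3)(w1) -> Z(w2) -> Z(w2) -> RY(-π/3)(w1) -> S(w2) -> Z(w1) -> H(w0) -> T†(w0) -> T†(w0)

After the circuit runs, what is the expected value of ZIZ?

In the final state, ZIZ has expectation 0.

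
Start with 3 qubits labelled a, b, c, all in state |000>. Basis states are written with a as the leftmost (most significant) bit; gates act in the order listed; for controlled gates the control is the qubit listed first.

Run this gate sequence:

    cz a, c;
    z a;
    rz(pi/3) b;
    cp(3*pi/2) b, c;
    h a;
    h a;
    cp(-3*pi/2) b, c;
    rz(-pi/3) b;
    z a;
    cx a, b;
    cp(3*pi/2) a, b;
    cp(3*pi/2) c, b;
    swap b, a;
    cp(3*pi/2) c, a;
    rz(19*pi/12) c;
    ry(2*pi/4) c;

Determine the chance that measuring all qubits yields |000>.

Outcome |000> occurs with probability 1/2. Key observation: steps 2-9 multiply out to the identity, so the circuit reduces to the remaining gates.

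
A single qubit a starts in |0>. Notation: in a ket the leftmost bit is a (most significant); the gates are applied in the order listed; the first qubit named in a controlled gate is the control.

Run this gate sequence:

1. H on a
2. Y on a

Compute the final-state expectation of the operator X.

The observable X averages to -1.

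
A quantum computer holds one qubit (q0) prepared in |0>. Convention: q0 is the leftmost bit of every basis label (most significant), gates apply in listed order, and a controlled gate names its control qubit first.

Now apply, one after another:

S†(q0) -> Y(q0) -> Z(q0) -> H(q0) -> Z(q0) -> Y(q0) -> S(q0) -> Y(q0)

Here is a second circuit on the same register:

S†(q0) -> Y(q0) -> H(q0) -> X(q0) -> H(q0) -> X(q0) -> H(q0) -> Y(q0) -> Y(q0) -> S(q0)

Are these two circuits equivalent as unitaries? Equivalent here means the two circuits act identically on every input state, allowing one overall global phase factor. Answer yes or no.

No — the two circuits implement different unitaries, even allowing a global phase.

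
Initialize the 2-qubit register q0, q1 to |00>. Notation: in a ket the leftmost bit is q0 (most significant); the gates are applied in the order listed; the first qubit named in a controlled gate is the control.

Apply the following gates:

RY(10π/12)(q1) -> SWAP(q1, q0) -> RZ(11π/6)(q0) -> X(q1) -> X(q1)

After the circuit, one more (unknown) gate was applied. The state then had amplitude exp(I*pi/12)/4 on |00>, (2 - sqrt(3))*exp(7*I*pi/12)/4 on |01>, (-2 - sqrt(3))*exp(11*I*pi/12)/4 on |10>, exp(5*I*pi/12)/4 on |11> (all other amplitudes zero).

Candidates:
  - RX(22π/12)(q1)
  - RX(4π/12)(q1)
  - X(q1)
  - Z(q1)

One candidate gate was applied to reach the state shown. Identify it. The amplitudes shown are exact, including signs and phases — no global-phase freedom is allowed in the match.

It was RX(22π/12)(q1) that produced the state shown. Key observation: steps 4-5 multiply out to the identity, so the circuit reduces to the remaining gates.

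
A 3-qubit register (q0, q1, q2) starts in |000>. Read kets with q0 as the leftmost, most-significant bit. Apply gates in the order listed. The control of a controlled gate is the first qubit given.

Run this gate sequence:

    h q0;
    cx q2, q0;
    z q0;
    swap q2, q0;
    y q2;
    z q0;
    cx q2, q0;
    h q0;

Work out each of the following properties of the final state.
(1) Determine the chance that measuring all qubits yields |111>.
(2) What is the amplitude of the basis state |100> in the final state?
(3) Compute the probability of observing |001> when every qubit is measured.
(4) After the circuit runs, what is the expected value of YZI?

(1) A full measurement returns |111> with probability 0.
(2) The final state's coefficient on |100> equals I/2.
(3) Outcome |001> occurs with probability 1/4.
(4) In the final state, YZI has expectation 0.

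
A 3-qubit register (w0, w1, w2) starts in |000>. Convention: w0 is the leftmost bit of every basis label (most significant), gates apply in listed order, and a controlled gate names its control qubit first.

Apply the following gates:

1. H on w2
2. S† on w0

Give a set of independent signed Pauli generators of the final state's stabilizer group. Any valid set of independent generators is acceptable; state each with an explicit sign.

The final state is stabilized by the group generated by +IIX, +ZII, +IZI; other independent generating sets are equally valid.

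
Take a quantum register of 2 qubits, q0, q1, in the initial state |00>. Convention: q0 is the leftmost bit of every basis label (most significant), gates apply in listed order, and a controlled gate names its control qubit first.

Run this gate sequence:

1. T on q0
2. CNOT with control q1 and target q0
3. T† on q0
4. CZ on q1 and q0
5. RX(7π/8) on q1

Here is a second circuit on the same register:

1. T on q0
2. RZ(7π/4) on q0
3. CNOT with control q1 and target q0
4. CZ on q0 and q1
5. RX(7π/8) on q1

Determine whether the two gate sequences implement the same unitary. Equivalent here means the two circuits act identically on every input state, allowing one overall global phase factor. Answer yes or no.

No: there is an input state on which the two circuits produce genuinely different outputs (not merely differing by a phase).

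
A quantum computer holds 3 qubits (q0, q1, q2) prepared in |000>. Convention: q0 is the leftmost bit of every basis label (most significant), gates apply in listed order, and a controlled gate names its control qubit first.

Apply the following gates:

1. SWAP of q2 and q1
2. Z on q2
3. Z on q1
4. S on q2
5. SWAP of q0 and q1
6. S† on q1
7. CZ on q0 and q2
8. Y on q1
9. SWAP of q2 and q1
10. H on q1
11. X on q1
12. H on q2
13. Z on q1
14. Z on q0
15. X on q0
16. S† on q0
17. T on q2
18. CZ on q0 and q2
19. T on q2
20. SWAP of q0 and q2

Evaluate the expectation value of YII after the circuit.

The expectation value of YII is 1.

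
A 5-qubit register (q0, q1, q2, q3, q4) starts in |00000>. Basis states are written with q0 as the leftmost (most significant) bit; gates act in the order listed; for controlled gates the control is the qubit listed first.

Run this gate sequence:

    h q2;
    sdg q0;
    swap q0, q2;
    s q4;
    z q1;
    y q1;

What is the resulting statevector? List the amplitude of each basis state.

The final amplitudes are sqrt(2)*I/2 on |01000>, sqrt(2)*I/2 on |11000>, and 0 on every other basis state.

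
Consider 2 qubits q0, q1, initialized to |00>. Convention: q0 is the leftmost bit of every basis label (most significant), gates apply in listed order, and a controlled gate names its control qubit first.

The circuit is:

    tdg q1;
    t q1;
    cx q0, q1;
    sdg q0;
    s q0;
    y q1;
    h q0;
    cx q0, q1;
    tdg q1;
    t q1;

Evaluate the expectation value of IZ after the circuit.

The observable IZ averages to 0.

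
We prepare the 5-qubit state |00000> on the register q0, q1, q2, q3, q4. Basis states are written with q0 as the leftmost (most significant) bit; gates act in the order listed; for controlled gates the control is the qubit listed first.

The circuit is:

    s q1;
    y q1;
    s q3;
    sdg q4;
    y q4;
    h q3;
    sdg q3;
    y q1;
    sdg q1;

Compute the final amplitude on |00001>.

|00001> carries amplitude sqrt(2)*I/2 in the final state.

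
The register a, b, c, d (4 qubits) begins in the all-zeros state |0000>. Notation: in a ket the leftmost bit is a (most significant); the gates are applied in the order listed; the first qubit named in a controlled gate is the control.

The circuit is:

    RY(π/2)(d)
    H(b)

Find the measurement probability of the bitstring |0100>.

Outcome |0100> occurs with probability 1/4.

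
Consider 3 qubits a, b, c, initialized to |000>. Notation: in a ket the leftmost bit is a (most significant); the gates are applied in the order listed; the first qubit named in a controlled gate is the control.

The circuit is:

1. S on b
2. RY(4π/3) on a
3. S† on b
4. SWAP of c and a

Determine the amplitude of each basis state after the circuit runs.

The resulting statevector has amplitude -1/2 on |000>, sqrt(3)/2 on |001>, and 0 on every other basis state.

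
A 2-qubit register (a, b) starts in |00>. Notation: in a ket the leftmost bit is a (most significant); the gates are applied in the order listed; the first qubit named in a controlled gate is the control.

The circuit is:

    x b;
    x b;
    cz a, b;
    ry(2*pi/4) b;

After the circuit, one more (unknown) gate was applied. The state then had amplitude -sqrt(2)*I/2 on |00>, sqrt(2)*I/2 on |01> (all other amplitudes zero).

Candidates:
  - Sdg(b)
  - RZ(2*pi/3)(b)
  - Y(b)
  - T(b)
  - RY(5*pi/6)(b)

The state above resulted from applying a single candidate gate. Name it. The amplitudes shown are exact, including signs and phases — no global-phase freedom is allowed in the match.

It was Y(b) that produced the state shown. Key observation: gates 1-2 undo each other exactly, leaving only the rest of the circuit to track.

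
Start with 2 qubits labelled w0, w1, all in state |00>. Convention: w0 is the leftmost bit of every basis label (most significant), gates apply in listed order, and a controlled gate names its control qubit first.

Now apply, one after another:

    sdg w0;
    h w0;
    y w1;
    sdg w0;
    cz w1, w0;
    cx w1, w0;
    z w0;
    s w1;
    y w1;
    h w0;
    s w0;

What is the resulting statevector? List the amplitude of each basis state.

The resulting statevector has amplitude -1/2 - I/2 on |00>, 0 on |01>, -1/2 - I/2 on |10>, 0 on |11>.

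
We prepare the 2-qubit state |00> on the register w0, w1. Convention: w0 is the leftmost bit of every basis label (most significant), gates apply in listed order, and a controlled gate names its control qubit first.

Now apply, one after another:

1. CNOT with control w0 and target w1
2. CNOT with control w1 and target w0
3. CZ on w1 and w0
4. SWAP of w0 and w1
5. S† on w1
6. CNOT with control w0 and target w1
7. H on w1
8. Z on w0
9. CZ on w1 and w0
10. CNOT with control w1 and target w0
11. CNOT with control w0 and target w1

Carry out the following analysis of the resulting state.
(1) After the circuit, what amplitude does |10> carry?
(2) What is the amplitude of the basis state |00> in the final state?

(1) The final state's coefficient on |10> equals sqrt(2)/2.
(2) The amplitude on |00> is sqrt(2)/2.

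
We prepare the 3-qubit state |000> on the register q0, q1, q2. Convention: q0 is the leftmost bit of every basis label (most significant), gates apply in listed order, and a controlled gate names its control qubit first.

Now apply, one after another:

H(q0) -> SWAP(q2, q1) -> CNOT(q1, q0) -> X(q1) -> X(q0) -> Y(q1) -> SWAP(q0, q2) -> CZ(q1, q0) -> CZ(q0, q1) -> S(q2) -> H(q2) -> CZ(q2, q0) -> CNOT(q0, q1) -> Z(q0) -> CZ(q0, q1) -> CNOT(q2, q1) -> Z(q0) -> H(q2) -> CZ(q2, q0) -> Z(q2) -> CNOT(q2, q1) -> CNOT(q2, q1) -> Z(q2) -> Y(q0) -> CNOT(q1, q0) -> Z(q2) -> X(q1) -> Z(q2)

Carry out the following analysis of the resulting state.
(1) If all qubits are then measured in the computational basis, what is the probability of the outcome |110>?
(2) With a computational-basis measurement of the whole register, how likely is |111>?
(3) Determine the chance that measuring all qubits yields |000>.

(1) The probability of measuring |110> is 1/4. Key observation: gates 20-23 undo each other exactly, leaving only the rest of the circuit to track.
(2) Outcome |111> occurs with probability 1/4.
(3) The probability of measuring |000> is 1/4.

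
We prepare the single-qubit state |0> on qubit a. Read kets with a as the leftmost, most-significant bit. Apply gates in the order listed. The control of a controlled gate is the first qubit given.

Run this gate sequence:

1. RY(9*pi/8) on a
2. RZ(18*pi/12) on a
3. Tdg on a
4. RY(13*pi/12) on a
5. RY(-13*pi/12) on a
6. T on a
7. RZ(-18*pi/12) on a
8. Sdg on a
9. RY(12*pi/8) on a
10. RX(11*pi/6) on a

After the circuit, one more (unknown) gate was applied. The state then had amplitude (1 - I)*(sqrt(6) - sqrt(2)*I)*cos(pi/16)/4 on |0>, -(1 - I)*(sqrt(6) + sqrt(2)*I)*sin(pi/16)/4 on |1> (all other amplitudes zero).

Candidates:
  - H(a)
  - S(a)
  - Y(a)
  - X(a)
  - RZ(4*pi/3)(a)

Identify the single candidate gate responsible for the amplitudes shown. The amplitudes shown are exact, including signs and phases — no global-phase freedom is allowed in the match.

It was H(a) that produced the state shown.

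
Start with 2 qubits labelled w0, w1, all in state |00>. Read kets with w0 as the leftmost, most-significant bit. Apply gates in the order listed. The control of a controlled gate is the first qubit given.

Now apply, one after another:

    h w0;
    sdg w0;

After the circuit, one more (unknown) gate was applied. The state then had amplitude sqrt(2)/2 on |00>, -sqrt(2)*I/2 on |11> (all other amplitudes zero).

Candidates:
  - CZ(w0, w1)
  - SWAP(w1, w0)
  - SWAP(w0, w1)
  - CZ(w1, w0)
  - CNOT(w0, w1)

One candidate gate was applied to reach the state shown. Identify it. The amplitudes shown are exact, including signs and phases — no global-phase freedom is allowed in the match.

The unique candidate consistent with the amplitudes is CNOT(w0, w1).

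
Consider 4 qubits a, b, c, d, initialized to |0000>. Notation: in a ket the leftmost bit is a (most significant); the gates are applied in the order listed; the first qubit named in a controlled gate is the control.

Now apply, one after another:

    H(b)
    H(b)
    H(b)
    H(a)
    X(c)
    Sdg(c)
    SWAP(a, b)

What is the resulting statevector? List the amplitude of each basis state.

The final amplitudes are -I/2 on |0010>, -I/2 on |0110>, -I/2 on |1010>, -I/2 on |1110>, and 0 on every other basis state. Key observation: gates 2-3 undo each other exactly, leaving only the rest of the circuit to track.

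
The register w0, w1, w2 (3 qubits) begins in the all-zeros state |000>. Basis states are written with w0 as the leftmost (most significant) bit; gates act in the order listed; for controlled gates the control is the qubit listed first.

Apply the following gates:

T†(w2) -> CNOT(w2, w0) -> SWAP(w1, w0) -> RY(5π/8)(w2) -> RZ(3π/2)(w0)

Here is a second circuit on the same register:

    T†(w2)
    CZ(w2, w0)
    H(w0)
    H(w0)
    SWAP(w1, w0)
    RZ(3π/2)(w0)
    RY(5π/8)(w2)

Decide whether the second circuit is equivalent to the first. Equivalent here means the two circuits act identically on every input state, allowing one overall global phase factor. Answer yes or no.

No, they are not equivalent — no single phase factor reconciles the two unitaries.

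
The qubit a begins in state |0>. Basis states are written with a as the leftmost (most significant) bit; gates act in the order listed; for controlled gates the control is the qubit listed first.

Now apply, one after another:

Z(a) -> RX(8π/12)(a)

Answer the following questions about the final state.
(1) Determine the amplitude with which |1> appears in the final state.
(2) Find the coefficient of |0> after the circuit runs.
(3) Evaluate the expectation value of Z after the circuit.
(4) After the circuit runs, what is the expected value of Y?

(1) The amplitude on |1> is -sqrt(3)*I/2.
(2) |0> carries amplitude 1/2 in the final state.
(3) The expectation value of Z is -1/2.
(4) In the final state, Y has expectation -sqrt(3)/2.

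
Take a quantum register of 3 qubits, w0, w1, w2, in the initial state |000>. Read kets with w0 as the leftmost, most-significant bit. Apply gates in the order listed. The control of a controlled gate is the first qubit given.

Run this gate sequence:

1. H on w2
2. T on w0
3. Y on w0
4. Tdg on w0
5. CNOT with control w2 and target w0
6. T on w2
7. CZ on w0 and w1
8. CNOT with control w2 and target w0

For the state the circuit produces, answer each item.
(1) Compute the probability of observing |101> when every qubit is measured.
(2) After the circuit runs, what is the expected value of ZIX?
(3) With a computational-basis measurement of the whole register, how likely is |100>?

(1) The probability of measuring |101> is 1/2.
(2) In the final state, ZIX has expectation -sqrt(2)/2.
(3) The probability of measuring |100> is 1/2.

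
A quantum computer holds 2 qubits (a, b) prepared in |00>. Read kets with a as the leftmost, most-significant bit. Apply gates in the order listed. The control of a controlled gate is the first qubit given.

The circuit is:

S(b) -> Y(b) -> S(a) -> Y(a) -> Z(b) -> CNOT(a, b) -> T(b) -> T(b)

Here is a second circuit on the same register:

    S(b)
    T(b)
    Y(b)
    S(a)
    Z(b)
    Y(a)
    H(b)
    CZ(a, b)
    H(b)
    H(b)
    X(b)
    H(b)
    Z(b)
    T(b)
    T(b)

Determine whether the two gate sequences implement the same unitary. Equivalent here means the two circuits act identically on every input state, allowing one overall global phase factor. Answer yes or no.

No, they are not equivalent — no single phase factor reconciles the two unitaries.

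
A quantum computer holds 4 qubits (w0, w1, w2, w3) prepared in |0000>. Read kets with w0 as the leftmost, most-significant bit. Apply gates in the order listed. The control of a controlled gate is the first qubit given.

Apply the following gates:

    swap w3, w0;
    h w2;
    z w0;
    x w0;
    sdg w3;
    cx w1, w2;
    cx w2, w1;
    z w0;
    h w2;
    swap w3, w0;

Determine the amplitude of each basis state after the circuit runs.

After the circuit, the state carries amplitude -1/2 on |0001>, -1/2 on |0011>, -1/2 on |0101>, 1/2 on |0111>, and 0 on every other basis state.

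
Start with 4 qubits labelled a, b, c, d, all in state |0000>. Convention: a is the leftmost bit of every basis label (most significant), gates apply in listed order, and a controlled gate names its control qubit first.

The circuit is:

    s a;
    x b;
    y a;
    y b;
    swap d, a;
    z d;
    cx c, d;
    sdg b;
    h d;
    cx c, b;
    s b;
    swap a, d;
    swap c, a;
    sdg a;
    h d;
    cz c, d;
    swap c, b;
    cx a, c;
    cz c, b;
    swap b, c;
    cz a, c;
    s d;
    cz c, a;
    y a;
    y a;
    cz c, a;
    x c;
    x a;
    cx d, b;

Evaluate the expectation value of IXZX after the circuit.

The observable IXZX averages to 0.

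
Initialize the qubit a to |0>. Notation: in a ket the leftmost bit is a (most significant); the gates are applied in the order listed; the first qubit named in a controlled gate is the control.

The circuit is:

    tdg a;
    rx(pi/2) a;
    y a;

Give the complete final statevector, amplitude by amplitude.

After the circuit, the state carries amplitude -sqrt(2)/2 on |0>, sqrt(2)*I/2 on |1>.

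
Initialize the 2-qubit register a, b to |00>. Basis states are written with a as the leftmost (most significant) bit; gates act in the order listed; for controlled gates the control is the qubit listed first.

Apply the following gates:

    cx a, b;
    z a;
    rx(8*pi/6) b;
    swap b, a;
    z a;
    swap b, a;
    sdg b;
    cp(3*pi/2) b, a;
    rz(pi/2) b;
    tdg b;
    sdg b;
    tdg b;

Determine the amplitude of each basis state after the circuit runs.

The final amplitudes are exp(3*I*pi/4)/2 on |00>, -sqrt(3)*exp(I*pi/4)/2 on |01>, 0 on |10>, 0 on |11>.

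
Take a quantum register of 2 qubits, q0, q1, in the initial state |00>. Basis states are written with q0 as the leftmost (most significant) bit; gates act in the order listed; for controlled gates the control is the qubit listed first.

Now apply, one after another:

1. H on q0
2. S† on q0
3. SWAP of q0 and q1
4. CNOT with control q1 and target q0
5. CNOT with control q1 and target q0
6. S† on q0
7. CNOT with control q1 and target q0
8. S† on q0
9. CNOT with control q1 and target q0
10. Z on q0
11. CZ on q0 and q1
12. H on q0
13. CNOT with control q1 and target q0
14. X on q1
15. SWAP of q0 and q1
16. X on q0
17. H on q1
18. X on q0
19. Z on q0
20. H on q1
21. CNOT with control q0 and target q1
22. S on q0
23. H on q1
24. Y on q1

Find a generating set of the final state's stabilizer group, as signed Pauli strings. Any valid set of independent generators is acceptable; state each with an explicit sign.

The stabilizer group can be generated by +YI, -IZ, among other valid generating sets.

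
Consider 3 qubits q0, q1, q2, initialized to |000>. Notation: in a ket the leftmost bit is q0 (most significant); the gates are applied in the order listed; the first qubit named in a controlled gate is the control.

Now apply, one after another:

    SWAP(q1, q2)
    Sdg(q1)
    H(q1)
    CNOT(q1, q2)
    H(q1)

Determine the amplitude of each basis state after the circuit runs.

After the circuit, the state carries amplitude 1/2 on |000>, 1/2 on |001>, 1/2 on |010>, -1/2 on |011>, 0 on |100>, 0 on |101>, 0 on |110>, 0 on |111>.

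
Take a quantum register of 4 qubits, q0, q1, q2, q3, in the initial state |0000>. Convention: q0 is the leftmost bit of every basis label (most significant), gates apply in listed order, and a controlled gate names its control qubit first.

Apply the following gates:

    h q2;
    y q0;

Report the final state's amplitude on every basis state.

After the circuit, the state carries amplitude sqrt(2)*I/2 on |1000>, sqrt(2)*I/2 on |1010>, and 0 on every other basis state.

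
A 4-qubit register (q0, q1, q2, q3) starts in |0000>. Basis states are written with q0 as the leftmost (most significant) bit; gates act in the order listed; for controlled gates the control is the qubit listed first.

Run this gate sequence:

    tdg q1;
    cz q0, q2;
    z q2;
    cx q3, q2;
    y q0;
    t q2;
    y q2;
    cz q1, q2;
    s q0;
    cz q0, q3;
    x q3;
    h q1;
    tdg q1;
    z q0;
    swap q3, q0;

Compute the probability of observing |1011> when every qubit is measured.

The probability of measuring |1011> is 1/2.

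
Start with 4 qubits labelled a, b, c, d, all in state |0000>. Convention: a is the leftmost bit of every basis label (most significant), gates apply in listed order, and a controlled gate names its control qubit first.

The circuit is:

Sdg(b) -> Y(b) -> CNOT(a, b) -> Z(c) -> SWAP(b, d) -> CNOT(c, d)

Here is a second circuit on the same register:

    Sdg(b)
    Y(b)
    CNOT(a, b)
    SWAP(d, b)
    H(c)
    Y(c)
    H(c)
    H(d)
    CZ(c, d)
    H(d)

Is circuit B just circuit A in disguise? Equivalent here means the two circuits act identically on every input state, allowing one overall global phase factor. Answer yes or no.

No — the two circuits implement different unitaries, even allowing a global phase.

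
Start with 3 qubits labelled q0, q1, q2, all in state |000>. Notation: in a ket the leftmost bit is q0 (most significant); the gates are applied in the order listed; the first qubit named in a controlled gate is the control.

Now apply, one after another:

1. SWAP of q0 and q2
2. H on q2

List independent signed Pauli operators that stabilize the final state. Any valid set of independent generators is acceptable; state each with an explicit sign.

The stabilizer group can be generated by +IIX, +ZII, +IZI, among other valid generating sets.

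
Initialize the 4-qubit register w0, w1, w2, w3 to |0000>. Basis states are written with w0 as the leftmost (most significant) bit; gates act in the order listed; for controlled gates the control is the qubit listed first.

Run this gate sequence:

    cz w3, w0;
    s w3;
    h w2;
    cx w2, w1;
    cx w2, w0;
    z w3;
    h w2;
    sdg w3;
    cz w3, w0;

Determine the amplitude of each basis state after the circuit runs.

The resulting statevector has amplitude 1/2 on |0000>, 1/2 on |0010>, 1/2 on |1100>, -1/2 on |1110>, and 0 on every other basis state.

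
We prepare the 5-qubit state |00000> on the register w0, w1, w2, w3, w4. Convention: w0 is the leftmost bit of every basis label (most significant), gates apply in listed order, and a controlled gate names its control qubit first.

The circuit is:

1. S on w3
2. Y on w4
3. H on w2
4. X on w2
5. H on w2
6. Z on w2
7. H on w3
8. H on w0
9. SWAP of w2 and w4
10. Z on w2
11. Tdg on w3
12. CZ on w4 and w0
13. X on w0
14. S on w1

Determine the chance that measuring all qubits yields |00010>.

A full measurement returns |00010> with probability 0. Key observation: steps 3-6 multiply out to the identity, so the circuit reduces to the remaining gates.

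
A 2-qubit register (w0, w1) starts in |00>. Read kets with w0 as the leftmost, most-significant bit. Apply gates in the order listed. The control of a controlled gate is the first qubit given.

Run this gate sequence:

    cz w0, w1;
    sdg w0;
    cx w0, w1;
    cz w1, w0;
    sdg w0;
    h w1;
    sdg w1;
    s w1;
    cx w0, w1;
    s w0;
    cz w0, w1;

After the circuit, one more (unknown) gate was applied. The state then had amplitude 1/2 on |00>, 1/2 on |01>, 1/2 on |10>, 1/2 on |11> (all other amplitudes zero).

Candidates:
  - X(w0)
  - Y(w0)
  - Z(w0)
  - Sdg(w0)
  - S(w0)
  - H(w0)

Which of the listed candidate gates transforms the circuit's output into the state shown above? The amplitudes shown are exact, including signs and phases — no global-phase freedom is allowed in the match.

It was H(w0) that produced the state shown.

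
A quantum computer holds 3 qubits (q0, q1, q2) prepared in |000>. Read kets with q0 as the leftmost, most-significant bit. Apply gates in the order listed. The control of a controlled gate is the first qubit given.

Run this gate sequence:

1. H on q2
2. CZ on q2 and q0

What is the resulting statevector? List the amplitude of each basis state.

The resulting statevector has amplitude sqrt(2)/2 on |000>, sqrt(2)/2 on |001>, and 0 on every other basis state.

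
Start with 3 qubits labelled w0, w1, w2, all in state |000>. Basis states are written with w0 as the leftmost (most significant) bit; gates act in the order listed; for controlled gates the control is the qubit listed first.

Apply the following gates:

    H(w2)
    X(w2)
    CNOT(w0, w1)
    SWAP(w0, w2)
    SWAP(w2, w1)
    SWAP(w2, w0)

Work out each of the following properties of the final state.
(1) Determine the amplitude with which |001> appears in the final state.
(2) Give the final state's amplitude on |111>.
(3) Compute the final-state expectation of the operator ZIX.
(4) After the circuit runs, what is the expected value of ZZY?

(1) The final state's coefficient on |001> equals sqrt(2)/2.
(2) The final state's coefficient on |111> equals 0.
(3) In the final state, ZIX has expectation 1.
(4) In the final state, ZZY has expectation 0.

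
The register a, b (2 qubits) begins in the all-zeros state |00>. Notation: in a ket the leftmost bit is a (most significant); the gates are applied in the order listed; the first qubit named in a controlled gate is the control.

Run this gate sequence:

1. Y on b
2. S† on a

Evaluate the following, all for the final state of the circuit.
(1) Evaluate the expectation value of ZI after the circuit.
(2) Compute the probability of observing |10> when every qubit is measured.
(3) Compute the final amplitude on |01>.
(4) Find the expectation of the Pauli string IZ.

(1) The expectation value of ZI is 1.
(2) Outcome |10> occurs with probability 0.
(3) The final state's coefficient on |01> equals I.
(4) In the final state, IZ has expectation -1.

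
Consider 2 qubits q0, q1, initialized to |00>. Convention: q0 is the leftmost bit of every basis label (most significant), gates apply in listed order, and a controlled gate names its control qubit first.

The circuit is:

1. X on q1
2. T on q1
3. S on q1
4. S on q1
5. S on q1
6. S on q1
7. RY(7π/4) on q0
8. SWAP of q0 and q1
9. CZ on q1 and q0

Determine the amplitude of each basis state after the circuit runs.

The resulting statevector has amplitude 0 on |00>, 0 on |01>, -sqrt(sqrt(2) + 2)*exp(I*pi/4)/2 on |10>, -sqrt(2 - sqrt(2))*exp(I*pi/4)/2 on |11>.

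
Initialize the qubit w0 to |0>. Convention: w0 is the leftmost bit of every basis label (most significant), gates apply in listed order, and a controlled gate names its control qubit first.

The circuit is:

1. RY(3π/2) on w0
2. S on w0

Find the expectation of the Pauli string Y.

The observable Y averages to -1.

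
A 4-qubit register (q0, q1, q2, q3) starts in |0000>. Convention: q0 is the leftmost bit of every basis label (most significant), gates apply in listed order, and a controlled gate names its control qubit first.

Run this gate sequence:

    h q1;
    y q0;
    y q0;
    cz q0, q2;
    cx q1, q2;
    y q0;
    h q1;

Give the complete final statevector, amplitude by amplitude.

The resulting statevector has amplitude I/2 on |1000>, I/2 on |1010>, I/2 on |1100>, -I/2 on |1110>, and 0 on every other basis state.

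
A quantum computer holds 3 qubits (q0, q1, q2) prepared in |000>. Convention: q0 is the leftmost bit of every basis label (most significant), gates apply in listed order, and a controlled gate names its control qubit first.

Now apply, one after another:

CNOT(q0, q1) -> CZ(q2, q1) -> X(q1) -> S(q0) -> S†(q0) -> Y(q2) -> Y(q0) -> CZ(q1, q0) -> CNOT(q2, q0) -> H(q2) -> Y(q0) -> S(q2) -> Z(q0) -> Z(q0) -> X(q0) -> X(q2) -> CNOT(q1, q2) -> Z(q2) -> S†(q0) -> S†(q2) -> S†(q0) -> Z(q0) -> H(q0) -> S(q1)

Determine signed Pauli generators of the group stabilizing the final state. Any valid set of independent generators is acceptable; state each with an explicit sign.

The final state is stabilized by the group generated by +XII, +IIX, -IZI; other independent generating sets are equally valid. Key observation: gates 4-5 undo each other exactly, leaving only the rest of the circuit to track.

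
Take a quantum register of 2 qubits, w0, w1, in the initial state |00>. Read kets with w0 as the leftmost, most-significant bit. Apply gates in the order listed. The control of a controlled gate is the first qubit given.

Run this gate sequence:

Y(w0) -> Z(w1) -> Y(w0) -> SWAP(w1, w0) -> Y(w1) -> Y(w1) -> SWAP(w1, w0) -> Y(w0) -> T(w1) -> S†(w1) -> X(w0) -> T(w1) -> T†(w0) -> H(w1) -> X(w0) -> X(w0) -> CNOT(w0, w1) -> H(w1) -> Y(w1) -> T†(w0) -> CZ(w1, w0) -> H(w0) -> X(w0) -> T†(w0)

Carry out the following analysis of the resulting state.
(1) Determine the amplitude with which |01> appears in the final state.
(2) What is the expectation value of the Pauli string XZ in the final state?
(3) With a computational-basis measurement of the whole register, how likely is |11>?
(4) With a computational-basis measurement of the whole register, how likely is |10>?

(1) The final state's coefficient on |01> equals -sqrt(2)/2. Key observation: steps 3-8 multiply out to the identity, so the circuit reduces to the remaining gates.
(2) In the final state, XZ has expectation -sqrt(2)/2.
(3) A full measurement returns |11> with probability 1/2.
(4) Outcome |10> occurs with probability 0.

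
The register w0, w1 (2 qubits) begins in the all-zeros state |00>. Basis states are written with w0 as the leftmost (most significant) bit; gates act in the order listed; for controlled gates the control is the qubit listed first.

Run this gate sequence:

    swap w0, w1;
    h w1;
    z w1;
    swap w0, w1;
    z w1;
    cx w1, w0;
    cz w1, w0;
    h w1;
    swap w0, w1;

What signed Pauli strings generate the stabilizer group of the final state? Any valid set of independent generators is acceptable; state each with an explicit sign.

The final state is stabilized by the group generated by +XI, -IX; other independent generating sets are equally valid.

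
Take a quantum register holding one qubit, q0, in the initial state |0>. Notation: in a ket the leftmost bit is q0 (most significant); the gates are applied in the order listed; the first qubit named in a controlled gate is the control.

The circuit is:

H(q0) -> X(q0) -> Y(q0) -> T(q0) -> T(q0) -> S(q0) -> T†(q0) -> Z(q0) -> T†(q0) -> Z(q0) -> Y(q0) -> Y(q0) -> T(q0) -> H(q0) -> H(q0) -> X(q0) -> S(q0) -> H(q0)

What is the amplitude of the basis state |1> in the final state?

The amplitude on |1> is -1/2 - exp(I*pi/4)/2.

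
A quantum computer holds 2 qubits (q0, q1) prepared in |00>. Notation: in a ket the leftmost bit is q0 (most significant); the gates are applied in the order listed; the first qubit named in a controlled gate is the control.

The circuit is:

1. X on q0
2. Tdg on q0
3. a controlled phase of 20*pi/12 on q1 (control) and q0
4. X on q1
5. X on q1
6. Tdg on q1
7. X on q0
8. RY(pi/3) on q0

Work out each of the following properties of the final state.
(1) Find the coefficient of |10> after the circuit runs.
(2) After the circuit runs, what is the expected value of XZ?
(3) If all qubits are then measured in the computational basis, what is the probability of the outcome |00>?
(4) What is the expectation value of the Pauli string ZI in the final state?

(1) The final state's coefficient on |10> equals -exp(3*I*pi/4)/2. Key observation: gates 4-5 undo each other exactly, leaving only the rest of the circuit to track.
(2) The expectation value of XZ is sqrt(3)/2.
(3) A full measurement returns |00> with probability 3/4.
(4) The expectation value of ZI is 1/2.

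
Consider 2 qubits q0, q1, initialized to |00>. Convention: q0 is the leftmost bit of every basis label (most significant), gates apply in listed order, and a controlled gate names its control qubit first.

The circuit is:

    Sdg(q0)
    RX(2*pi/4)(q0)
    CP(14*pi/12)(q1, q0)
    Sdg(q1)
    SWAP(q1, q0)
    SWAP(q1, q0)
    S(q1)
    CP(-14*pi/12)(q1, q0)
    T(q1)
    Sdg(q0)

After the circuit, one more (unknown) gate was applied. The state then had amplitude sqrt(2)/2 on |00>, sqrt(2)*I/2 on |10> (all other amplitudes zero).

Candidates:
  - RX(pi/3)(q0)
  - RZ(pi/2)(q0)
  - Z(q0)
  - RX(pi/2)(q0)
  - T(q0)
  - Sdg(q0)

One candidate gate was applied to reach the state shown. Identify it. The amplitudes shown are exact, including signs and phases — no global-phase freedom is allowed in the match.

It was Sdg(q0) that produced the state shown.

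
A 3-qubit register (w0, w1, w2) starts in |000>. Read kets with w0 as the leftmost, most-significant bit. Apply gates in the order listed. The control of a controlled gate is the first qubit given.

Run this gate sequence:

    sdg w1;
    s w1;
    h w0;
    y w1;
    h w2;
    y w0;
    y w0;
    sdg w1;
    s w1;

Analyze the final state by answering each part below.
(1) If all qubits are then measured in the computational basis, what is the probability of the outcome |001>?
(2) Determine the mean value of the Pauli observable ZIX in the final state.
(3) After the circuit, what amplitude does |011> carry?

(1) A full measurement returns |001> with probability 0.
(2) The expectation value of ZIX is 0.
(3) The amplitude on |011> is I/2.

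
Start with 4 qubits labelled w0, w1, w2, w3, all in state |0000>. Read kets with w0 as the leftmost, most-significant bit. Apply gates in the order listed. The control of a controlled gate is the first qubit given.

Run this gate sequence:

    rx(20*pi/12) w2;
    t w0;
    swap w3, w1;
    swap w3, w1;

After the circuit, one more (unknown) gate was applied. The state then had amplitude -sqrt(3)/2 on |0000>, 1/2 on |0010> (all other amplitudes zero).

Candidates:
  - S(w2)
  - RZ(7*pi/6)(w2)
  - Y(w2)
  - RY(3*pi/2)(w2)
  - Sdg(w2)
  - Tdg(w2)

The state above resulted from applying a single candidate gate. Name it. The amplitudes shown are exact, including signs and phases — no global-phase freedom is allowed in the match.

It was S(w2) that produced the state shown.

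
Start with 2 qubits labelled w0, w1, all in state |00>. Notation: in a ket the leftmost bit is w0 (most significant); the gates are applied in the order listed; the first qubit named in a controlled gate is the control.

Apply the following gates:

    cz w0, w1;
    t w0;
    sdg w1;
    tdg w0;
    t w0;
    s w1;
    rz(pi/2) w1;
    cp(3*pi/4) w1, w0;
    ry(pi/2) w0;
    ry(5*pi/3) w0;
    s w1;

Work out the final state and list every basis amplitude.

The final amplitudes are (sqrt(2) + sqrt(6))*exp(3*I*pi/4)/4 on |00>, 0 on |01>, (-sqrt(2) + sqrt(6))*exp(3*I*pi/4)/4 on |10>, 0 on |11>. Key observation: the block from step 3 through step 6 cancels to the identity and can be dropped.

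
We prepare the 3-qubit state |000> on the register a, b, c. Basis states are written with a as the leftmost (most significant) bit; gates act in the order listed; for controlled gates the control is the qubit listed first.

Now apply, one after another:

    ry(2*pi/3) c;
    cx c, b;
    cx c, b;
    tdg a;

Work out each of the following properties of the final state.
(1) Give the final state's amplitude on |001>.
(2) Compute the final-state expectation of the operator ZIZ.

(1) |001> carries amplitude sqrt(3)/2 in the final state. Key observation: the block from step 2 through step 3 cancels to the identity and can be dropped.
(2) In the final state, ZIZ has expectation -1/2.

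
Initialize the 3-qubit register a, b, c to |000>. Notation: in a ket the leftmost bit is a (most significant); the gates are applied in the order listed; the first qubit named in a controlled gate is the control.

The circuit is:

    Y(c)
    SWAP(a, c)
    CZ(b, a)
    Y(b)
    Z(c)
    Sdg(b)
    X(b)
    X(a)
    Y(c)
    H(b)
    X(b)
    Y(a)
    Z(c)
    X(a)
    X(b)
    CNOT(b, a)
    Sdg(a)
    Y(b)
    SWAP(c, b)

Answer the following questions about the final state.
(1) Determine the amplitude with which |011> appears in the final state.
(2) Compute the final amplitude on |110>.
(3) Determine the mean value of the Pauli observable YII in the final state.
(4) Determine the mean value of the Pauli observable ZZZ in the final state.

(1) |011> carries amplitude -sqrt(2)/2 in the final state.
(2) |110> carries amplitude -sqrt(2)*I/2 in the final state.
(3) The observable YII averages to 0.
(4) The expectation value of ZZZ is 1.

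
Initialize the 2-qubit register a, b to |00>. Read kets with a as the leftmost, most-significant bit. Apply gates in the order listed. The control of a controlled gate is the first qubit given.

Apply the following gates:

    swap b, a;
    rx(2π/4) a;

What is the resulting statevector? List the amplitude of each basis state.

The resulting statevector has amplitude sqrt(2)/2 on |00>, 0 on |01>, -sqrt(2)*I/2 on |10>, 0 on |11>.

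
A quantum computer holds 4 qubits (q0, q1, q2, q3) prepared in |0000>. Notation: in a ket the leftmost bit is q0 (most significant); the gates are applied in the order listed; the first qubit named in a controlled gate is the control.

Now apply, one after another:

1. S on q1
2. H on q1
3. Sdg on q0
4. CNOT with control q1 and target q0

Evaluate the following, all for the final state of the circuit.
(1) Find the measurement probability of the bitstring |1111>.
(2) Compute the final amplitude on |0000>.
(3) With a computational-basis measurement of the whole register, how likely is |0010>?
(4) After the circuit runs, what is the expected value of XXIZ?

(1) The probability of measuring |1111> is 0.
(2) |0000> carries amplitude sqrt(2)/2 in the final state.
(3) Outcome |0010> occurs with probability 0.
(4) In the final state, XXIZ has expectation 1.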